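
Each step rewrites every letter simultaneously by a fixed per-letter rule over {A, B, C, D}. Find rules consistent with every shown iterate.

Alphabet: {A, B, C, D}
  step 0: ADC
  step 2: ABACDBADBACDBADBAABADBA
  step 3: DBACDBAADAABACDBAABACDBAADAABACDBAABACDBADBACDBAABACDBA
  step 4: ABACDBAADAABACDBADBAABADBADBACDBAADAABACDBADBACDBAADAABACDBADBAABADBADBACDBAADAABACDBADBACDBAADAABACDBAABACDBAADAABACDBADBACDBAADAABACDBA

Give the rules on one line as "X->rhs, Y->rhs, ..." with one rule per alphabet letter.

  step 3 ⇒ step 4: DBACDBAADAABACDBAABACDBAADAABACDBAABACDBADBACDBAABACDBA ⇒ ABA·C·DBA·ADA·ABA·C·DBA·DBA·ABA·DBA·DBA·C·DBA·ADA·ABA·C·DBA·DBA·C·DBA·ADA·ABA·C·DBA·DBA·ABA·DBA·DBA·C·DBA·ADA·ABA·C·DBA·DBA·C·DBA·ADA·ABA·C·DBA·ABA·C·DBA·ADA·ABA·C·DBA·DBA·C·DBA·ADA·ABA·C·DBA
    A ↦ DBA
    B ↦ C
    C ↦ ADA
    D ↦ ABA

A->DBA, B->C, C->ADA, D->ABA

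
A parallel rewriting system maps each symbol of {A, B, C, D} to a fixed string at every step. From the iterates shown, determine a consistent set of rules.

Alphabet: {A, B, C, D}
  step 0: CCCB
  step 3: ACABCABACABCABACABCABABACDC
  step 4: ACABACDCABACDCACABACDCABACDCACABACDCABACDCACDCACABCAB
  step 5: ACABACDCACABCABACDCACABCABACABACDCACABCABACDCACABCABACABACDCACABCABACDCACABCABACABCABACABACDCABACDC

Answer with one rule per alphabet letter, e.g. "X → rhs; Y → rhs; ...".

  step 4 ⇒ step 5: ACABACDCABACDCACABACDCABACDCACABACDCABACDCACDCACABCAB ⇒ AC·AB·AC·DC·AC·AB·C·AB·AC·DC·AC·AB·C·AB·AC·AB·AC·DC·AC·AB·C·AB·AC·DC·AC·AB·C·AB·AC·AB·AC·DC·AC·AB·C·AB·AC·DC·AC·AB·C·AB·AC·AB·C·AB·AC·AB·AC·DC·AB·AC·DC
    A ↦ AC
    B ↦ DC
    C ↦ AB
    D ↦ C

A->AC, B->DC, C->AB, D->C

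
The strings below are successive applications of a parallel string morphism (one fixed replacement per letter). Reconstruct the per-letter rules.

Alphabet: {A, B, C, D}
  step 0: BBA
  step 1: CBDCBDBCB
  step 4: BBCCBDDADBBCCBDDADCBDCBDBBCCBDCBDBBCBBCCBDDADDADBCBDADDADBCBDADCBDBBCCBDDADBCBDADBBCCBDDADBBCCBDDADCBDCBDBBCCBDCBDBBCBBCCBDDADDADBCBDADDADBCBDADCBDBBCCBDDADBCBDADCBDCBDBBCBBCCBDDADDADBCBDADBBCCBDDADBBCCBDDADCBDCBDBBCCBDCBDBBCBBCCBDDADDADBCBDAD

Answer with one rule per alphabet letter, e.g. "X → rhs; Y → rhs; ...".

  step 0 ⇒ step 1: BBA ⇒ CBD·CBD·BCB
    A ↦ BCB
    B ↦ CBD
    C ↦ BBC  (constrained at step 1)
    D ↦ DAD  (constrained at step 1)

A->BCB, B->CBD, C->BBC, D->DAD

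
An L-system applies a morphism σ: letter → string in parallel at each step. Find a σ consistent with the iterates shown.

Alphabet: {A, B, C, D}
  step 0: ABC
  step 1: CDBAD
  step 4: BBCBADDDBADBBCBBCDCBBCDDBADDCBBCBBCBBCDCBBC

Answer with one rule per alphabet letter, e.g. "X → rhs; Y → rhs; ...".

  step 0 ⇒ step 1: ABC ⇒ C·D·BAD
    A ↦ C
    B ↦ D
    C ↦ BAD
    D ↦ BBC  (constrained at step 1)

A->C, B->D, C->BAD, D->BBC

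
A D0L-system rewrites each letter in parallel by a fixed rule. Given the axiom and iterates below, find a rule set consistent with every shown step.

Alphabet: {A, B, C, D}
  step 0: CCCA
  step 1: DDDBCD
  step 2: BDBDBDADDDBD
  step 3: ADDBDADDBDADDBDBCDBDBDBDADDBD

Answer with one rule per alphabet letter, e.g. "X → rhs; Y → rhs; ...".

A->BCD, B->ADD, C->D, D->BD

  step 2 ⇒ step 3: BDBDBDADDDBD ⇒ ADD·BD·ADD·BD·ADD·BD·BCD·BD·BD·BD·ADD·BD
    A ↦ BCD
    B ↦ ADD
    D ↦ BD
  step 0 ⇒ step 1: CCCA ⇒ D·D·D·BCD
    C ↦ D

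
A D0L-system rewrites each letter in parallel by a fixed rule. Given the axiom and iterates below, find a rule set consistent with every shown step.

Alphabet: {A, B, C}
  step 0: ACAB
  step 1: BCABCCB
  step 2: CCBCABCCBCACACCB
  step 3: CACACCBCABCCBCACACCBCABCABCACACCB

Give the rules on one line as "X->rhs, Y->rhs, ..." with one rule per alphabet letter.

  step 2 ⇒ step 3: CCBCABCCBCACACCB ⇒ CA·CA·CCB·CA·B·CCB·CA·CA·CCB·CA·B·CA·B·CA·CA·CCB
    A ↦ B
    B ↦ CCB
    C ↦ CA

A->B, B->CCB, C->CA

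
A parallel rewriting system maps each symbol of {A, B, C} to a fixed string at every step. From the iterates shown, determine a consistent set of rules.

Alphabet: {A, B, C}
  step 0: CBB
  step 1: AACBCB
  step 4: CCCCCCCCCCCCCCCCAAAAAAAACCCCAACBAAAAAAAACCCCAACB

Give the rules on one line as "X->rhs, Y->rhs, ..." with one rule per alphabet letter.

  step 0 ⇒ step 1: CBB ⇒ AA·CB·CB
    B ↦ CB
    C ↦ AA
    A ↦ CC  (constrained at step 1)

A->CC, B->CB, C->AA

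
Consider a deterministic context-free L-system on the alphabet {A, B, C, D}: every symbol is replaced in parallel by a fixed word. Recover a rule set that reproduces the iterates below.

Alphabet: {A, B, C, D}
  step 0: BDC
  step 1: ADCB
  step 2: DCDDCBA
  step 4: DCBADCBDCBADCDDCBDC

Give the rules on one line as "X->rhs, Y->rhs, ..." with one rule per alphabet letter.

A->DCD, B->A, C->B, D->DC

  step 1 ⇒ step 2: ADCB ⇒ DCD·DC·B·A
    A ↦ DCD
    B ↦ A
    C ↦ B
    D ↦ DC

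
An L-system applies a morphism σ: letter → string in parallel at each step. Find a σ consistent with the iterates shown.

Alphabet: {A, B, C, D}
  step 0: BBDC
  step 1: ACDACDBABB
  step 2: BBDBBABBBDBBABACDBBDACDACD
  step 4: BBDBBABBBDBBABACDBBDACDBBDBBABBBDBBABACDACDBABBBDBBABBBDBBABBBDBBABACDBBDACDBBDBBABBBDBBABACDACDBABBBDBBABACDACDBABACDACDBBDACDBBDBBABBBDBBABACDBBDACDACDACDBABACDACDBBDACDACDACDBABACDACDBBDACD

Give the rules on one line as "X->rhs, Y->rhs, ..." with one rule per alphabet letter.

  step 1 ⇒ step 2: ACDACDBABB ⇒ BBD·B·BAB·BBD·B·BAB·ACD·BBD·ACD·ACD
    A ↦ BBD
    B ↦ ACD
    C ↦ B
    D ↦ BAB

A->BBD, B->ACD, C->B, D->BAB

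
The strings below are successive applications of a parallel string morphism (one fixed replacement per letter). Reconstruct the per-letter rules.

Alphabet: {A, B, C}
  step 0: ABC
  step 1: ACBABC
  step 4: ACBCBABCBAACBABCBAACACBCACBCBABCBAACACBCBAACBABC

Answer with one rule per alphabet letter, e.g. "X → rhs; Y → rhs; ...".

A->AC, B->BA, C->BC

  step 0 ⇒ step 1: ABC ⇒ AC·BA·BC
    A ↦ AC
    B ↦ BA
    C ↦ BC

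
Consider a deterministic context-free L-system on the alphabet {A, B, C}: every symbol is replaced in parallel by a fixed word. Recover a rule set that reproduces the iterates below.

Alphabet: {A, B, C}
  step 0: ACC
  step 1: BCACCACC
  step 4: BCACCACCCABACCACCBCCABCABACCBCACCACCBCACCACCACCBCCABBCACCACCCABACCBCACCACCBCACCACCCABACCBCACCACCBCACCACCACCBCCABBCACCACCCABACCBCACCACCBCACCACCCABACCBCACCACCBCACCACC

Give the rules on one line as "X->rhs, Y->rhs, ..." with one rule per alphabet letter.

A->BC, B->CAB, C->ACC

  step 0 ⇒ step 1: ACC ⇒ BC·ACC·ACC
    A ↦ BC
    C ↦ ACC
    B ↦ CAB  (constrained at step 1)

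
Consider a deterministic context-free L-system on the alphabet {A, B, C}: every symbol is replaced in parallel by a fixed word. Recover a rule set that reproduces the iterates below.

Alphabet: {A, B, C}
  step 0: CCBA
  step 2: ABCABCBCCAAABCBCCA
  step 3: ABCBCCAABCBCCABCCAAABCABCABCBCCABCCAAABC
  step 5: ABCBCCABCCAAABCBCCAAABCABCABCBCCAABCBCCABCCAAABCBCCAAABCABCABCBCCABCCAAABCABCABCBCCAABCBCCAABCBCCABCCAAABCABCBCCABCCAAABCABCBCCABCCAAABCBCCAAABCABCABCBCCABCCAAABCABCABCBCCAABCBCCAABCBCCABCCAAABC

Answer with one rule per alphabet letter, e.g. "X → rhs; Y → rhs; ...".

A->ABC, B->BCC, C->A

  step 2 ⇒ step 3: ABCABCBCCAAABCBCCA ⇒ ABC·BCC·A·ABC·BCC·A·BCC·A·A·ABC·ABC·ABC·BCC·A·BCC·A·A·ABC
    A ↦ ABC
    B ↦ BCC
    C ↦ A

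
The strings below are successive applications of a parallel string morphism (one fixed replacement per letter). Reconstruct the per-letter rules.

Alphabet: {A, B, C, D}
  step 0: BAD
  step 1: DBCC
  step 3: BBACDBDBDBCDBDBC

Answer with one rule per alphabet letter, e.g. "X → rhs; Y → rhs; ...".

A->C, B->DB, C->BBA, D->C

  step 0 ⇒ step 1: BAD ⇒ DB·C·C
    A ↦ C
    B ↦ DB
    D ↦ C
    C ↦ BBA  (constrained at step 1)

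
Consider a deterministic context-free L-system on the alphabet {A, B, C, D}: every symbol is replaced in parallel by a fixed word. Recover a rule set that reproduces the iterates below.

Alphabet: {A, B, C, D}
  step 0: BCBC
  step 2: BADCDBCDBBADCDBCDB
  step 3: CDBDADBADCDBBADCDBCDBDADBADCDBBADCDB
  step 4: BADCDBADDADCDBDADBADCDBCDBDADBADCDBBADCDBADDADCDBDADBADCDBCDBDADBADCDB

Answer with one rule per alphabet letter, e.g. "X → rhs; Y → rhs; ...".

  step 3 ⇒ step 4: CDBDADBADCDBBADCDBCDBDADBADCDBBADCDB ⇒ B·AD·CDB·AD·D·AD·CDB·D·AD·B·AD·CDB·CDB·D·AD·B·AD·CDB·B·AD·CDB·AD·D·AD·CDB·D·AD·B·AD·CDB·CDB·D·AD·B·AD·CDB
    A ↦ D
    B ↦ CDB
    C ↦ B
    D ↦ AD

A->D, B->CDB, C->B, D->AD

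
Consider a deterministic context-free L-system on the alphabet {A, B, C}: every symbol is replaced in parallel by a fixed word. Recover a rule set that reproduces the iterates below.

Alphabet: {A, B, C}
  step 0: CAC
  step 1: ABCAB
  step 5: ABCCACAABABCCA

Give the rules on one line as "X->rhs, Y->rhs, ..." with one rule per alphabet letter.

A->C, B->A, C->AB

  step 0 ⇒ step 1: CAC ⇒ AB·C·AB
    A ↦ C
    C ↦ AB
    B ↦ A  (constrained at step 1)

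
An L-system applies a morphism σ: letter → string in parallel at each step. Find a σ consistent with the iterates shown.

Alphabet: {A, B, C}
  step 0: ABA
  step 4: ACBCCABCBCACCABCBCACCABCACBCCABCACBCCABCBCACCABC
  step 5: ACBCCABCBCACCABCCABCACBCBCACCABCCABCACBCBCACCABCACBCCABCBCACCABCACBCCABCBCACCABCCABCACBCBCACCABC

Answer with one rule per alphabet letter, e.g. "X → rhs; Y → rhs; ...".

  step 4 ⇒ step 5: ACBCCABCBCACCABCBCACCABCACBCCABCACBCCABCBCACCABC ⇒ AC·BC·CA·BC·BC·AC·CA·BC·CA·BC·AC·BC·BC·AC·CA·BC·CA·BC·AC·BC·BC·AC·CA·BC·AC·BC·CA·BC·BC·AC·CA·BC·AC·BC·CA·BC·BC·AC·CA·BC·CA·BC·AC·BC·BC·AC·CA·BC
    A ↦ AC
    B ↦ CA
    C ↦ BC

A->AC, B->CA, C->BC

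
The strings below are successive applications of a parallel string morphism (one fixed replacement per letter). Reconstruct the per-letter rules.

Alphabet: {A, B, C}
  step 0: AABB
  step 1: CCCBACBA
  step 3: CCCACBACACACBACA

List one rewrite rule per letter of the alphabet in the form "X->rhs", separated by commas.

  step 0 ⇒ step 1: AABB ⇒ C·C·CBA·CBA
    A ↦ C
    B ↦ CBA
    C ↦ A  (constrained at step 1)

A->C, B->CBA, C->A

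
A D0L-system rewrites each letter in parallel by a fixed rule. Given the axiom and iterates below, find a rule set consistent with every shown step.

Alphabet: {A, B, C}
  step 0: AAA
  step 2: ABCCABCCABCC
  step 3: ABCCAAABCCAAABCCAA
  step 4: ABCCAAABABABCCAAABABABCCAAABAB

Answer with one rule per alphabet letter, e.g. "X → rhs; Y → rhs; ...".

A->AB, B->CC, C->A

  step 3 ⇒ step 4: ABCCAAABCCAAABCCAA ⇒ AB·CC·A·A·AB·AB·AB·CC·A·A·AB·AB·AB·CC·A·A·AB·AB
    A ↦ AB
    B ↦ CC
    C ↦ A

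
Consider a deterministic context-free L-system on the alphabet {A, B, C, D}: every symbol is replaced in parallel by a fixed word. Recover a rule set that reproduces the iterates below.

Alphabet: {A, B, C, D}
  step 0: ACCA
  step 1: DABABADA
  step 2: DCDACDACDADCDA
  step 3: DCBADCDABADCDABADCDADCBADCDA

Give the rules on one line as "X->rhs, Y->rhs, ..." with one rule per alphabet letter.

A->DA, B->C, C->BA, D->DC

  step 2 ⇒ step 3: DCDACDACDADCDA ⇒ DC·BA·DC·DA·BA·DC·DA·BA·DC·DA·DC·BA·DC·DA
    A ↦ DA
    C ↦ BA
    D ↦ DC
  step 1 ⇒ step 2: DABABADA ⇒ DC·DA·C·DA·C·DA·DC·DA
    B ↦ C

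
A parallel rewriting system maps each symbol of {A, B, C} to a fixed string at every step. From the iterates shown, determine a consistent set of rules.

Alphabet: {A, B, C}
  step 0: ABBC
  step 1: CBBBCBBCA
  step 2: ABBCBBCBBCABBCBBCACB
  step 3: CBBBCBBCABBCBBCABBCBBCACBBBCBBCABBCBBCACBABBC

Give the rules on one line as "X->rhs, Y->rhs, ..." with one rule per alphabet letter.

A->CB, B->BBC, C->A

  step 2 ⇒ step 3: ABBCBBCBBCABBCBBCACB ⇒ CB·BBC·BBC·A·BBC·BBC·A·BBC·BBC·A·CB·BBC·BBC·A·BBC·BBC·A·CB·A·BBC
    A ↦ CB
    B ↦ BBC
    C ↦ A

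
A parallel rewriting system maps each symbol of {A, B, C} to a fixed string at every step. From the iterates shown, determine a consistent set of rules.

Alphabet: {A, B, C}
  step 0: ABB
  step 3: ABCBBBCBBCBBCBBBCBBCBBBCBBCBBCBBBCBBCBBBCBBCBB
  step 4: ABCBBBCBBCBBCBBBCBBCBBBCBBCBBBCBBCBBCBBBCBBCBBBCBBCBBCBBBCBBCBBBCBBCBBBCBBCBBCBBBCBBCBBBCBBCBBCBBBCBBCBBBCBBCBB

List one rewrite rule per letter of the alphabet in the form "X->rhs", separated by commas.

A->AB, B->CBB, C->B

  step 3 ⇒ step 4: ABCBBBCBBCBBCBBBCBBCBBBCBBCBBCBBBCBBCBBBCBBCBB ⇒ AB·CBB·B·CBB·CBB·CBB·B·CBB·CBB·B·CBB·CBB·B·CBB·CBB·CBB·B·CBB·CBB·B·CBB·CBB·CBB·B·CBB·CBB·B·CBB·CBB·B·CBB·CBB·CBB·B·CBB·CBB·B·CBB·CBB·CBB·B·CBB·CBB·B·CBB·CBB
    A ↦ AB
    B ↦ CBB
    C ↦ B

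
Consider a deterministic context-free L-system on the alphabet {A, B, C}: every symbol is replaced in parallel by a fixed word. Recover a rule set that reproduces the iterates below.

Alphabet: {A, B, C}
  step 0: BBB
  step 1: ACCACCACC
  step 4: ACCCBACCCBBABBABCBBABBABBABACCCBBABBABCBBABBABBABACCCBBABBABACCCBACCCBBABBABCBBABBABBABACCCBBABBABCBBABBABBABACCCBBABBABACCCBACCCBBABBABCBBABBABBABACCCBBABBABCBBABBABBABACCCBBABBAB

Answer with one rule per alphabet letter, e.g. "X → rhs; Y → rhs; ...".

A->CB, B->ACC, C->BAB

  step 0 ⇒ step 1: BBB ⇒ ACC·ACC·ACC
    B ↦ ACC
    A ↦ CB  (constrained at step 1)
    C ↦ BAB  (constrained at step 1)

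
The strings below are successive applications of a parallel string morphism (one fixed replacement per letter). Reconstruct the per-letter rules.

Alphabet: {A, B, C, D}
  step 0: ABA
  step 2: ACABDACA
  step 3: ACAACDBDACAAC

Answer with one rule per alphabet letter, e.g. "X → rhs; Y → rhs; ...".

A->AC, B->D, C->A, D->BD

  step 2 ⇒ step 3: ACABDACA ⇒ AC·A·AC·D·BD·AC·A·AC
    A ↦ AC
    B ↦ D
    C ↦ A
    D ↦ BD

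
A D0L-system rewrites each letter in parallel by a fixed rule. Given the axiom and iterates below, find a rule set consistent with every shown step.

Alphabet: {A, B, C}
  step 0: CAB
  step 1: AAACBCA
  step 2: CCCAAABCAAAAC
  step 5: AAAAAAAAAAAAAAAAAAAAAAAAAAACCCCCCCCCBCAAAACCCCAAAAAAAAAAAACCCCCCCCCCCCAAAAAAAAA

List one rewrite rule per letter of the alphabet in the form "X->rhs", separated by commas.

A->C, B->BCA, C->AAA

  step 1 ⇒ step 2: AAACBCA ⇒ C·C·C·AAA·BCA·AAA·C
    A ↦ C
    B ↦ BCA
    C ↦ AAA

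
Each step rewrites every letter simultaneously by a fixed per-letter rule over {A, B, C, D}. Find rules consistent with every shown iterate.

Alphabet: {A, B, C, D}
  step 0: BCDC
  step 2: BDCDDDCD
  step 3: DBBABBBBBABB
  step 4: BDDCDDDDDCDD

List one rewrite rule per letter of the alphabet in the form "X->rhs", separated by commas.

  step 3 ⇒ step 4: DBBABBBBBABB ⇒ B·D·D·C·D·D·D·D·D·C·D·D
    A ↦ C
    B ↦ D
    D ↦ B
  step 2 ⇒ step 3: BDCDDDCD ⇒ D·B·BAB·B·B·B·BAB·B
    C ↦ BAB

A->C, B->D, C->BAB, D->B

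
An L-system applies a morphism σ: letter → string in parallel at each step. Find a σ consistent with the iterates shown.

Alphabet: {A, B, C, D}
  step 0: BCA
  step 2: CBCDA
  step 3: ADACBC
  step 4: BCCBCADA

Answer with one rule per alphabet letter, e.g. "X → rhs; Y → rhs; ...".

A->BC, B->D, C->A, D->C

  step 3 ⇒ step 4: ADACBC ⇒ BC·C·BC·A·D·A
    A ↦ BC
    B ↦ D
    C ↦ A
    D ↦ C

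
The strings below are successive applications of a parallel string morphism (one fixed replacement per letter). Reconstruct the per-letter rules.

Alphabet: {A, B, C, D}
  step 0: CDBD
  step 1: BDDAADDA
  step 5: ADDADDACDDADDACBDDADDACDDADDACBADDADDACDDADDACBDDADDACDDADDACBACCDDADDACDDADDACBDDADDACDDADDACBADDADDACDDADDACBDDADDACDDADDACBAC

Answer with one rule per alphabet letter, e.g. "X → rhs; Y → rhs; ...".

  step 0 ⇒ step 1: CDBD ⇒ B·DDA·A·DDA
    B ↦ A
    C ↦ B
    D ↦ DDA
    A ↦ C  (constrained at step 1)

A->C, B->A, C->B, D->DDA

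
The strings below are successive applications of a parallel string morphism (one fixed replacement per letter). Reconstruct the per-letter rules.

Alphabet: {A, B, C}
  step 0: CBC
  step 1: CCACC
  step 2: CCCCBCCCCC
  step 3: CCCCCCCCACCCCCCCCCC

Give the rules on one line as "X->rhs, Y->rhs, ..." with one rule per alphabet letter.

A->BC, B->A, C->CC

  step 2 ⇒ step 3: CCCCBCCCCC ⇒ CC·CC·CC·CC·A·CC·CC·CC·CC·CC
    B ↦ A
    C ↦ CC
  step 1 ⇒ step 2: CCACC ⇒ CC·CC·BC·CC·CC
    A ↦ BC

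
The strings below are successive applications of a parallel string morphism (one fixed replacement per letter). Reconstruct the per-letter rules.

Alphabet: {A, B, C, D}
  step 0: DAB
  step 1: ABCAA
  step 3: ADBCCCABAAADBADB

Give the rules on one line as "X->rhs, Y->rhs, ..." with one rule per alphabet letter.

  step 0 ⇒ step 1: DAB ⇒ AB·C·AA
    A ↦ C
    B ↦ AA
    D ↦ AB
    C ↦ ADB  (constrained at step 1)

A->C, B->AA, C->ADB, D->AB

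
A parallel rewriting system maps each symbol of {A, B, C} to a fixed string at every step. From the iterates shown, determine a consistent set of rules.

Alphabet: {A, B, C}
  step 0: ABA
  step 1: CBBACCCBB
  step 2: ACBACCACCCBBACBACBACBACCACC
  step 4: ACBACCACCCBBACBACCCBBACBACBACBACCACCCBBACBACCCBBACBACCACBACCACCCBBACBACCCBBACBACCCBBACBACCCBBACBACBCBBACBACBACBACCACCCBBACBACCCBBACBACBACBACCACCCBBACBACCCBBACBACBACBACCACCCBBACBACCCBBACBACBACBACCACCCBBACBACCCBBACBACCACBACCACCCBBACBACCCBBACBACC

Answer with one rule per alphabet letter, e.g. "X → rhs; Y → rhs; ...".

A->CBB, B->ACC, C->ACB

  step 1 ⇒ step 2: CBBACCCBB ⇒ ACB·ACC·ACC·CBB·ACB·ACB·ACB·ACC·ACC
    A ↦ CBB
    B ↦ ACC
    C ↦ ACB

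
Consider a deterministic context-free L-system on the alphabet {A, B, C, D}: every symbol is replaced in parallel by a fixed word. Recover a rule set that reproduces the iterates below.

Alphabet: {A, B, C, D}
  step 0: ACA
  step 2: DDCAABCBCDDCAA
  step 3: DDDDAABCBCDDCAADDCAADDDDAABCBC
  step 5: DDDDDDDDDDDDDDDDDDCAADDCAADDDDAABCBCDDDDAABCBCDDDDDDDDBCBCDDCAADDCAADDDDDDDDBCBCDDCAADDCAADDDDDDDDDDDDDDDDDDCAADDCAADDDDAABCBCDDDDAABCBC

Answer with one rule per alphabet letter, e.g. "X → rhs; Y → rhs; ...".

  step 2 ⇒ step 3: DDCAABCBCDDCAA ⇒ DD·DD·AA·BC·BC·DDC·AA·DDC·AA·DD·DD·AA·BC·BC
    A ↦ BC
    B ↦ DDC
    C ↦ AA
    D ↦ DD

A->BC, B->DDC, C->AA, D->DD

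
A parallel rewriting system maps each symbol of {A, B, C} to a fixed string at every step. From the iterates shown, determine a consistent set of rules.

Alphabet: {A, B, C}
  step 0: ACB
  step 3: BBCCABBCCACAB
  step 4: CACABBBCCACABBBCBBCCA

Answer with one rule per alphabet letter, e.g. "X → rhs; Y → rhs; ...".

A->BC, B->CA, C->B

  step 3 ⇒ step 4: BBCCABBCCACAB ⇒ CA·CA·B·B·BC·CA·CA·B·B·BC·B·BC·CA
    A ↦ BC
    B ↦ CA
    C ↦ B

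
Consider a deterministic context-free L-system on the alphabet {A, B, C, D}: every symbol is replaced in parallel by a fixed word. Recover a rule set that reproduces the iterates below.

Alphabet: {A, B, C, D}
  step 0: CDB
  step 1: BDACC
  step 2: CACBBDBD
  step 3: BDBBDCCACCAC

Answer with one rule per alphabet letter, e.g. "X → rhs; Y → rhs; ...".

  step 2 ⇒ step 3: CACBBDBD ⇒ BD·B·BD·C·C·AC·C·AC
    A ↦ B
    B ↦ C
    C ↦ BD
    D ↦ AC

A->B, B->C, C->BD, D->AC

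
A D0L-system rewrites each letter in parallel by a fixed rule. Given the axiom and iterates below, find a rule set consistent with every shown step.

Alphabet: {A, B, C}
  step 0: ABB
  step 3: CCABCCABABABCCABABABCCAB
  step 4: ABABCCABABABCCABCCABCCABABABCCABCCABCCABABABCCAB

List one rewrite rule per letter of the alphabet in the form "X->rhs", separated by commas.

A->CC, B->AB, C->AB

  step 3 ⇒ step 4: CCABCCABABABCCABABABCCAB ⇒ AB·AB·CC·AB·AB·AB·CC·AB·CC·AB·CC·AB·AB·AB·CC·AB·CC·AB·CC·AB·AB·AB·CC·AB
    A ↦ CC
    B ↦ AB
    C ↦ AB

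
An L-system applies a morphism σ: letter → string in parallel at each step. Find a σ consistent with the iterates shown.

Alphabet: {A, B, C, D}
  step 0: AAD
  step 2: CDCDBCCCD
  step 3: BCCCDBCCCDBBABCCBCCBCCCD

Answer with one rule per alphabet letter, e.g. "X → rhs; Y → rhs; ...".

A->D, B->BBA, C->BCC, D->CD

  step 2 ⇒ step 3: CDCDBCCCD ⇒ BCC·CD·BCC·CD·BBA·BCC·BCC·BCC·CD
    B ↦ BBA
    C ↦ BCC
    D ↦ CD
    A ↦ D  (constrained at step 0)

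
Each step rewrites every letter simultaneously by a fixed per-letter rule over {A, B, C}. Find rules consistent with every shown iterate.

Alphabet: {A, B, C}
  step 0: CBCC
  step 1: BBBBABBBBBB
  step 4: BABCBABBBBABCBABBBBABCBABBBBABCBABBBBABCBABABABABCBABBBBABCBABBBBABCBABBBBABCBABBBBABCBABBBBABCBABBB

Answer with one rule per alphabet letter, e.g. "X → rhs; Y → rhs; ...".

A->BC, B->BA, C->BBB

  step 0 ⇒ step 1: CBCC ⇒ BBB·BA·BBB·BBB
    B ↦ BA
    C ↦ BBB
    A ↦ BC  (constrained at step 1)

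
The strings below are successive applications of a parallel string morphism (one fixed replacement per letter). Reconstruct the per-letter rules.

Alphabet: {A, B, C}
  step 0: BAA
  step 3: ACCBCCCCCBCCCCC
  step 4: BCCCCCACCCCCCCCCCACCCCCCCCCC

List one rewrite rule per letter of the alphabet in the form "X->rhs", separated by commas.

  step 3 ⇒ step 4: ACCBCCCCCBCCCCC ⇒ BC·CC·CC·A·CC·CC·CC·CC·CC·A·CC·CC·CC·CC·CC
    A ↦ BC
    B ↦ A
    C ↦ CC

A->BC, B->A, C->CC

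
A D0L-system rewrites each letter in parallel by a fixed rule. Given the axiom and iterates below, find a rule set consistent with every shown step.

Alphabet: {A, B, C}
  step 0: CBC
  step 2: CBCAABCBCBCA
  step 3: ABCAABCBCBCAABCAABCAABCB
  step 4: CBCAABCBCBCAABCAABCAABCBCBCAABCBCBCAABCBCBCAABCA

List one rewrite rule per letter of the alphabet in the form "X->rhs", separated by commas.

A->CB, B->CA, C->AB

  step 3 ⇒ step 4: ABCAABCBCBCAABCAABCAABCB ⇒ CB·CA·AB·CB·CB·CA·AB·CA·AB·CA·AB·CB·CB·CA·AB·CB·CB·CA·AB·CB·CB·CA·AB·CA
    A ↦ CB
    B ↦ CA
    C ↦ AB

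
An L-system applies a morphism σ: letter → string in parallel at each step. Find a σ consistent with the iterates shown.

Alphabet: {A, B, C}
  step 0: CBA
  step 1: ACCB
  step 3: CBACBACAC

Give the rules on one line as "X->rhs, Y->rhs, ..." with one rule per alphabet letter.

A->B, B->C, C->AC

  step 0 ⇒ step 1: CBA ⇒ AC·C·B
    A ↦ B
    B ↦ C
    C ↦ AC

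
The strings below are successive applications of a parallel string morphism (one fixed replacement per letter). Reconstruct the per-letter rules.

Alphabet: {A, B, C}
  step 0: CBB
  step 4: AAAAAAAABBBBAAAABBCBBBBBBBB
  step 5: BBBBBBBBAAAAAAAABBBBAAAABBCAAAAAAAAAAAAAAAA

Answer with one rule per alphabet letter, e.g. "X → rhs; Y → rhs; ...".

A->B, B->AA, C->BBC

  step 4 ⇒ step 5: AAAAAAAABBBBAAAABBCBBBBBBBB ⇒ B·B·B·B·B·B·B·B·AA·AA·AA·AA·B·B·B·B·AA·AA·BBC·AA·AA·AA·AA·AA·AA·AA·AA
    A ↦ B
    B ↦ AA
    C ↦ BBC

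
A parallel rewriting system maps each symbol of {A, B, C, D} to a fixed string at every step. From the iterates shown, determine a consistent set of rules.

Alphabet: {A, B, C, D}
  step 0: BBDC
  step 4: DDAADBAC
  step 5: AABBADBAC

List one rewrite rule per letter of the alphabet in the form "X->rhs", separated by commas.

A->B, B->D, C->AC, D->A

  step 4 ⇒ step 5: DDAADBAC ⇒ A·A·B·B·A·D·B·AC
    A ↦ B
    B ↦ D
    C ↦ AC
    D ↦ A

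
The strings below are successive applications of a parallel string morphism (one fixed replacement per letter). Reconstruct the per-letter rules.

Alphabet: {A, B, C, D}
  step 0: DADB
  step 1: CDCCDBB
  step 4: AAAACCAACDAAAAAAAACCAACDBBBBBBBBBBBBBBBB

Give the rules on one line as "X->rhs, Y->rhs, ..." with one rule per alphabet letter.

A->C, B->BB, C->AA, D->CD

  step 0 ⇒ step 1: DADB ⇒ CD·C·CD·BB
    A ↦ C
    B ↦ BB
    D ↦ CD
    C ↦ AA  (constrained at step 1)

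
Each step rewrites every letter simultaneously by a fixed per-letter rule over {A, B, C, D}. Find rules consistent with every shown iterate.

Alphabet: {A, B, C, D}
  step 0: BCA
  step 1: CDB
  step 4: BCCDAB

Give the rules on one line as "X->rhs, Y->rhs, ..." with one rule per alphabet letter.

  step 0 ⇒ step 1: BCA ⇒ C·D·B
    A ↦ B
    B ↦ C
    C ↦ D
    D ↦ AB  (constrained at step 1)

A->B, B->C, C->D, D->AB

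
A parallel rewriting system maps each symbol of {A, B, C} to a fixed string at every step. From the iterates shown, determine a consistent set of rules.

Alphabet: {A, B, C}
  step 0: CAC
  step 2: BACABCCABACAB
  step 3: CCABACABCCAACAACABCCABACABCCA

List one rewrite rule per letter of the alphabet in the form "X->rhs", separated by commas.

  step 2 ⇒ step 3: BACABCCABACAB ⇒ CCA·B·ACA·B·CCA·ACA·ACA·B·CCA·B·ACA·B·CCA
    A ↦ B
    B ↦ CCA
    C ↦ ACA

A->B, B->CCA, C->ACA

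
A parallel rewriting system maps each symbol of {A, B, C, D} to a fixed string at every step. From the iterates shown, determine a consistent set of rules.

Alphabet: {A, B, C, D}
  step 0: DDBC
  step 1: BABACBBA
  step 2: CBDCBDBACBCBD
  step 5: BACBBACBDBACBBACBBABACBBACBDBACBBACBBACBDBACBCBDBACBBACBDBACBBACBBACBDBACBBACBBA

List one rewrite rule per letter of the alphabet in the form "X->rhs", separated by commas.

A->D, B->CB, C->BA, D->BA

  step 1 ⇒ step 2: BABACBBA ⇒ CB·D·CB·D·BA·CB·CB·D
    A ↦ D
    B ↦ CB
    C ↦ BA
  step 0 ⇒ step 1: DDBC ⇒ BA·BA·CB·BA
    D ↦ BA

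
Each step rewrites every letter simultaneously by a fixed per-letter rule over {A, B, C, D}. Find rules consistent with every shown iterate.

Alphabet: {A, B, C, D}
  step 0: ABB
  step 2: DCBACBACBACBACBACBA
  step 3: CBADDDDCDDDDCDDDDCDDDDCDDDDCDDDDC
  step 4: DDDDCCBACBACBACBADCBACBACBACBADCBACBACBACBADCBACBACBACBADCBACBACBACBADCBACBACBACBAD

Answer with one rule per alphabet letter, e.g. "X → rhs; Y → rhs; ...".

  step 3 ⇒ step 4: CBADDDDCDDDDCDDDDCDDDDCDDDDCDDDDC ⇒ D·DDD·C·CBA·CBA·CBA·CBA·D·CBA·CBA·CBA·CBA·D·CBA·CBA·CBA·CBA·D·CBA·CBA·CBA·CBA·D·CBA·CBA·CBA·CBA·D·CBA·CBA·CBA·CBA·D
    A ↦ C
    B ↦ DDD
    C ↦ D
    D ↦ CBA

A->C, B->DDD, C->D, D->CBA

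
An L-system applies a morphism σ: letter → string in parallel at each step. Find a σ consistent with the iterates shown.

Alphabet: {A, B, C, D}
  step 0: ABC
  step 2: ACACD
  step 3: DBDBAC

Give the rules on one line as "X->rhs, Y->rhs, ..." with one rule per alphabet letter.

A->D, B->D, C->B, D->AC

  step 2 ⇒ step 3: ACACD ⇒ D·B·D·B·AC
    A ↦ D
    C ↦ B
    D ↦ AC
    B ↦ D  (constrained at step 0)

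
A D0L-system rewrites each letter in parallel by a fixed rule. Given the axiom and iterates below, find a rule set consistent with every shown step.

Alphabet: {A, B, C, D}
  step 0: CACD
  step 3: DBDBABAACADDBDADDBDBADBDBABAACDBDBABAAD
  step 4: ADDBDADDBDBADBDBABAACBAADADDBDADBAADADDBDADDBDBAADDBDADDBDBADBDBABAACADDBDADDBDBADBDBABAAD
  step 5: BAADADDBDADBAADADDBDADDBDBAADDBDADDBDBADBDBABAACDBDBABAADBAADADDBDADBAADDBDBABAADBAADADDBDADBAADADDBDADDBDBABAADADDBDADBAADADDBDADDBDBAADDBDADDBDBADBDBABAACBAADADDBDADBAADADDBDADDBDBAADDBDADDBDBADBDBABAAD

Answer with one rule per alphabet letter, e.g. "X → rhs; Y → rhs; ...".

A->BA, B->DBD, C->AC, D->AD

  step 4 ⇒ step 5: ADDBDADDBDBADBDBABAACBAADADDBDADBAADADDBDADDBDBAADDBDADDBDBADBDBABAACADDBDADDBDBADBDBABAAD ⇒ BA·AD·AD·DBD·AD·BA·AD·AD·DBD·AD·DBD·BA·AD·DBD·AD·DBD·BA·DBD·BA·BA·AC·DBD·BA·BA·AD·BA·AD·AD·DBD·AD·BA·AD·DBD·BA·BA·AD·BA·AD·AD·DBD·AD·BA·AD·AD·DBD·AD·DBD·BA·BA·AD·AD·DBD·AD·BA·AD·AD·DBD·AD·DBD·BA·AD·DBD·AD·DBD·BA·DBD·BA·BA·AC·BA·AD·AD·DBD·AD·BA·AD·AD·DBD·AD·DBD·BA·AD·DBD·AD·DBD·BA·DBD·BA·BA·AD
    A ↦ BA
    B ↦ DBD
    C ↦ AC
    D ↦ AD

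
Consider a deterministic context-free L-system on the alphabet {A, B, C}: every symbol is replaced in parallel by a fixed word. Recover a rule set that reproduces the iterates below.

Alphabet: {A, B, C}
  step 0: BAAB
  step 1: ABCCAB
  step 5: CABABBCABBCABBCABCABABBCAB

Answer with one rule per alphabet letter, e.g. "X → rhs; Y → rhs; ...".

  step 0 ⇒ step 1: BAAB ⇒ AB·C·C·AB
    A ↦ C
    B ↦ AB
    C ↦ B  (constrained at step 1)

A->C, B->AB, C->B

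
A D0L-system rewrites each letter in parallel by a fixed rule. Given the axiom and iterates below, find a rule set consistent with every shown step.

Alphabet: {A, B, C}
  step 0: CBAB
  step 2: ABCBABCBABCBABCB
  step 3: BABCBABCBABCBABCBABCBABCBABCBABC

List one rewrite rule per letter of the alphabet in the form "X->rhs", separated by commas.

  step 2 ⇒ step 3: ABCBABCBABCBABCB ⇒ B·ABC·B·ABC·B·ABC·B·ABC·B·ABC·B·ABC·B·ABC·B·ABC
    A ↦ B
    B ↦ ABC
    C ↦ B

A->B, B->ABC, C->B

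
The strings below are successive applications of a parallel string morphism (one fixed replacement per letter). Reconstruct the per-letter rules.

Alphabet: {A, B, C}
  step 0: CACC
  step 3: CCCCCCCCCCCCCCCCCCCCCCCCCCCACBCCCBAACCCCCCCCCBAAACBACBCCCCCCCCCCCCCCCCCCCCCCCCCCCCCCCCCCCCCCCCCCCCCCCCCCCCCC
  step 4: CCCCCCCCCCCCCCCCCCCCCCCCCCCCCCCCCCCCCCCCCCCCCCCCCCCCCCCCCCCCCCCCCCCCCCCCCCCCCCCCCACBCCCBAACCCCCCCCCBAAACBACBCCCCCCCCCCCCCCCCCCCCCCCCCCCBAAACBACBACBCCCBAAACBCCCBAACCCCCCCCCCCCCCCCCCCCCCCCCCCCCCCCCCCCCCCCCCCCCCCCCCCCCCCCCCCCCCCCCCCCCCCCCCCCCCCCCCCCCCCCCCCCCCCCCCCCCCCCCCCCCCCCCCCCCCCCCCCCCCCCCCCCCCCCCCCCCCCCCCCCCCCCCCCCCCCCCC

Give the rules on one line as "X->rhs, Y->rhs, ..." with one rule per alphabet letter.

  step 3 ⇒ step 4: CCCCCCCCCCCCCCCCCCCCCCCCCCCACBCCCBAACCCCCCCCCBAAACBACBCCCCCCCCCCCCCCCCCCCCCCCCCCCCCCCCCCCCCCCCCCCCCCCCCCCCCC ⇒ CCC·CCC·CCC·CCC·CCC·CCC·CCC·CCC·CCC·CCC·CCC·CCC·CCC·CCC·CCC·CCC·CCC·CCC·CCC·CCC·CCC·CCC·CCC·CCC·CCC·CCC·CCC·ACB·CCC·BAA·CCC·CCC·CCC·BAA·ACB·ACB·CCC·CCC·CCC·CCC·CCC·CCC·CCC·CCC·CCC·BAA·ACB·ACB·ACB·CCC·BAA·ACB·CCC·BAA·CCC·CCC·CCC·CCC·CCC·CCC·CCC·CCC·CCC·CCC·CCC·CCC·CCC·CCC·CCC·CCC·CCC·CCC·CCC·CCC·CCC·CCC·CCC·CCC·CCC·CCC·CCC·CCC·CCC·CCC·CCC·CCC·CCC·CCC·CCC·CCC·CCC·CCC·CCC·CCC·CCC·CCC·CCC·CCC·CCC·CCC·CCC·CCC·CCC·CCC·CCC·CCC·CCC·CCC
    A ↦ ACB
    B ↦ BAA
    C ↦ CCC

A->ACB, B->BAA, C->CCC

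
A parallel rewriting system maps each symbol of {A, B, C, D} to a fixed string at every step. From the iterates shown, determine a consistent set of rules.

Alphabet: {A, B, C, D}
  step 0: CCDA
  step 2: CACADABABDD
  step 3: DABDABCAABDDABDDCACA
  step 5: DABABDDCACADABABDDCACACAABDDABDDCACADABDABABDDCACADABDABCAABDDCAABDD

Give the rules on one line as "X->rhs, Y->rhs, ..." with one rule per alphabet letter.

  step 2 ⇒ step 3: CACADABABDD ⇒ D·AB·D·AB·CA·AB·DD·AB·DD·CA·CA
    A ↦ AB
    B ↦ DD
    C ↦ D
    D ↦ CA

A->AB, B->DD, C->D, D->CA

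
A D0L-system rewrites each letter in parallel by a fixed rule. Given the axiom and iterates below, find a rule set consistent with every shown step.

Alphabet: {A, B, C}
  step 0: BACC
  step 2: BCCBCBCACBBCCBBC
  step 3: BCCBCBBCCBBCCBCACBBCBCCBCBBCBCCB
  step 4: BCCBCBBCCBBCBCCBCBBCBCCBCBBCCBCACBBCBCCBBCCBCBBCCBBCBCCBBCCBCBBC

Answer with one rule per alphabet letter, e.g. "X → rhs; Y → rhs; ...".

  step 3 ⇒ step 4: BCCBCBBCCBBCCBCACBBCBCCBCBBCBCCB ⇒ BC·CB·CB·BC·CB·BC·BC·CB·CB·BC·BC·CB·CB·BC·CB·CA·CB·BC·BC·CB·BC·CB·CB·BC·CB·BC·BC·CB·BC·CB·CB·BC
    A ↦ CA
    B ↦ BC
    C ↦ CB

A->CA, B->BC, C->CB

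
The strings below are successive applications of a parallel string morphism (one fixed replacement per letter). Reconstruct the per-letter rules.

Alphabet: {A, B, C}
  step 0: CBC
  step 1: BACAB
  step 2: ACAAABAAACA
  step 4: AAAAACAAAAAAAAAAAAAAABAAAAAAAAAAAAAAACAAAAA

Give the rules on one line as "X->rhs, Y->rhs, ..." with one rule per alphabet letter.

A->AA, B->ACA, C->B

  step 1 ⇒ step 2: BACAB ⇒ ACA·AA·B·AA·ACA
    A ↦ AA
    B ↦ ACA
    C ↦ B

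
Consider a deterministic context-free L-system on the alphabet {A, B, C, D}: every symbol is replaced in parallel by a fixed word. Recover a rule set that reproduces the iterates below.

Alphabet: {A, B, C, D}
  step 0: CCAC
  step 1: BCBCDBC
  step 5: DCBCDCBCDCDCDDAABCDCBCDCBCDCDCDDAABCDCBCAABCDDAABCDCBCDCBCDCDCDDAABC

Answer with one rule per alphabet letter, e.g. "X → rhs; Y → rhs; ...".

A->D, B->AA, C->BC, D->DC

  step 0 ⇒ step 1: CCAC ⇒ BC·BC·D·BC
    A ↦ D
    C ↦ BC
    B ↦ AA  (constrained at step 1)
    D ↦ DC  (constrained at step 1)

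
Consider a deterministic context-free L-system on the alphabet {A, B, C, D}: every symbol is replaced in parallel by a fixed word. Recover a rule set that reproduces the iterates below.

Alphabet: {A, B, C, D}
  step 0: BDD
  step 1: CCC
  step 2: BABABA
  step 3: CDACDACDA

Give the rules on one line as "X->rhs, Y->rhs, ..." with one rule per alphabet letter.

A->DA, B->C, C->BA, D->C

  step 2 ⇒ step 3: BABABA ⇒ C·DA·C·DA·C·DA
    A ↦ DA
    B ↦ C
  step 1 ⇒ step 2: CCC ⇒ BA·BA·BA
    C ↦ BA
  step 0 ⇒ step 1: BDD ⇒ C·C·C
    D ↦ C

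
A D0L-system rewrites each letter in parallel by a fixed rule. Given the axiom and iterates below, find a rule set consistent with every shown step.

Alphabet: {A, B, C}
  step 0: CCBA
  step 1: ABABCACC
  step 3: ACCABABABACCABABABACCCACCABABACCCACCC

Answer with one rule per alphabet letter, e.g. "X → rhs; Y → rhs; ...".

  step 0 ⇒ step 1: CCBA ⇒ AB·AB·C·ACC
    A ↦ ACC
    B ↦ C
    C ↦ AB

A->ACC, B->C, C->AB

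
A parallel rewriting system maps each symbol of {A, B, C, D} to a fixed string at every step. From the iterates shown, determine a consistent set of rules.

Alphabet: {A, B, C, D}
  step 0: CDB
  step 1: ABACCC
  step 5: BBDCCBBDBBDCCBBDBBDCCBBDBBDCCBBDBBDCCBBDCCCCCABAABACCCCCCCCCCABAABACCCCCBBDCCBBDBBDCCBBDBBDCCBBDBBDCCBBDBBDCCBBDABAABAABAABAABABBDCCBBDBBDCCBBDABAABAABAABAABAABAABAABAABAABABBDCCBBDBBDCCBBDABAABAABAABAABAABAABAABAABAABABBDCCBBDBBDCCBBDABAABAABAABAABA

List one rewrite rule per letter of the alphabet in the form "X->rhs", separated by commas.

  step 0 ⇒ step 1: CDB ⇒ ABA·C·CC
    B ↦ CC
    C ↦ ABA
    D ↦ C
    A ↦ BBD  (constrained at step 1)

A->BBD, B->CC, C->ABA, D->C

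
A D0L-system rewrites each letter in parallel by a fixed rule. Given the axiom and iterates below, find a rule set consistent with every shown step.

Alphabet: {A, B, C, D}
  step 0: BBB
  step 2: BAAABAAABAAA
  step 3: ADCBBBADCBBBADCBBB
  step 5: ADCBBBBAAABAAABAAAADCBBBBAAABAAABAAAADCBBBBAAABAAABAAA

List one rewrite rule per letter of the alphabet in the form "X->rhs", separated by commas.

  step 2 ⇒ step 3: BAAABAAABAAA ⇒ ADC·B·B·B·ADC·B·B·B·ADC·B·B·B
    A ↦ B
    B ↦ ADC
    C ↦ AA  (constrained at step 3)
    D ↦ A  (constrained at step 3)

A->B, B->ADC, C->AA, D->A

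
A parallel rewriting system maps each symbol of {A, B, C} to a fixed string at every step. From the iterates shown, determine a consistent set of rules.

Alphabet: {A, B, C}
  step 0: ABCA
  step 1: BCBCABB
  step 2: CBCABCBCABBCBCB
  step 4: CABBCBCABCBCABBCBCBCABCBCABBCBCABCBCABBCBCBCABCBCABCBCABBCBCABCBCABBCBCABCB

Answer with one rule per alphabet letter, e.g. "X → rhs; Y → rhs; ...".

A->B, B->CB, C->CAB

  step 1 ⇒ step 2: BCBCABB ⇒ CB·CAB·CB·CAB·B·CB·CB
    A ↦ B
    B ↦ CB
    C ↦ CAB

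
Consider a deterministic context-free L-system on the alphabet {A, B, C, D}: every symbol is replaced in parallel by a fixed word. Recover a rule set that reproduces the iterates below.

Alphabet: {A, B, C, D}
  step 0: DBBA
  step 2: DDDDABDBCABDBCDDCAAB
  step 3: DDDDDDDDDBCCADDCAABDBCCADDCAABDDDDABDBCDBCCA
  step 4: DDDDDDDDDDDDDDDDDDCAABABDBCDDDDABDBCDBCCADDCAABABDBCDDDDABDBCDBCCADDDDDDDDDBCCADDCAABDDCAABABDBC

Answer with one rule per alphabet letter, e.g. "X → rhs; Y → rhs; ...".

  step 3 ⇒ step 4: DDDDDDDDDBCCADDCAABDBCCADDCAABDDDDABDBCDBCCA ⇒ DD·DD·DD·DD·DD·DD·DD·DD·DD·CA·AB·AB·DBC·DD·DD·AB·DBC·DBC·CA·DD·CA·AB·AB·DBC·DD·DD·AB·DBC·DBC·CA·DD·DD·DD·DD·DBC·CA·DD·CA·AB·DD·CA·AB·AB·DBC
    A ↦ DBC
    B ↦ CA
    C ↦ AB
    D ↦ DD

A->DBC, B->CA, C->AB, D->DD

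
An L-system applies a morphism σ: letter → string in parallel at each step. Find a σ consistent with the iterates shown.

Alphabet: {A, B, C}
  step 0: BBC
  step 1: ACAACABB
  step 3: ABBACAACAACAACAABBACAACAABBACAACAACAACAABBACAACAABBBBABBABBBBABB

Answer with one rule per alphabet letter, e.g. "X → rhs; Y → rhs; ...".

  step 0 ⇒ step 1: BBC ⇒ ACA·ACA·BB
    B ↦ ACA
    C ↦ BB
    A ↦ ABB  (constrained at step 1)

A->ABB, B->ACA, C->BB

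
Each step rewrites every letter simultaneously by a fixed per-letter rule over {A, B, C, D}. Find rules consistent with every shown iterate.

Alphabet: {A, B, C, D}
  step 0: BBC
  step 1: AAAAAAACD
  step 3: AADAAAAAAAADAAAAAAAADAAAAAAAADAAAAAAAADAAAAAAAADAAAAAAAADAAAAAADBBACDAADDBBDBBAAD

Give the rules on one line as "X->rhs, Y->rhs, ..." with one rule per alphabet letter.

  step 0 ⇒ step 1: BBC ⇒ AAA·AAA·ACD
    B ↦ AAA
    C ↦ ACD
    A ↦ DBB  (constrained at step 1)
    D ↦ AAD  (constrained at step 1)

A->DBB, B->AAA, C->ACD, D->AAD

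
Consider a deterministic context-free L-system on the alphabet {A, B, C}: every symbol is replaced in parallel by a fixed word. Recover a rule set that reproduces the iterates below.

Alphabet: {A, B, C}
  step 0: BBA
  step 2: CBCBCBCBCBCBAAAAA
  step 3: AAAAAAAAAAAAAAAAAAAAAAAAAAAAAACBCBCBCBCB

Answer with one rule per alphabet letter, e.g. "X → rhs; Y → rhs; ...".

A->CB, B->AAA, C->AA

  step 2 ⇒ step 3: CBCBCBCBCBCBAAAAA ⇒ AA·AAA·AA·AAA·AA·AAA·AA·AAA·AA·AAA·AA·AAA·CB·CB·CB·CB·CB
    A ↦ CB
    B ↦ AAA
    C ↦ AA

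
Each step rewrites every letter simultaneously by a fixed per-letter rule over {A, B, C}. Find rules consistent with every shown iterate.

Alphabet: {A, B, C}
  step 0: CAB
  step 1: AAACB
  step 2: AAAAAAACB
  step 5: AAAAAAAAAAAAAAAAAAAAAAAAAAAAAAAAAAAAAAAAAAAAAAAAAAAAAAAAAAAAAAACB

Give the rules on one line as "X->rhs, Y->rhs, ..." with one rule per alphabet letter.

A->AA, B->CB, C->A

  step 1 ⇒ step 2: AAACB ⇒ AA·AA·AA·A·CB
    A ↦ AA
    B ↦ CB
    C ↦ A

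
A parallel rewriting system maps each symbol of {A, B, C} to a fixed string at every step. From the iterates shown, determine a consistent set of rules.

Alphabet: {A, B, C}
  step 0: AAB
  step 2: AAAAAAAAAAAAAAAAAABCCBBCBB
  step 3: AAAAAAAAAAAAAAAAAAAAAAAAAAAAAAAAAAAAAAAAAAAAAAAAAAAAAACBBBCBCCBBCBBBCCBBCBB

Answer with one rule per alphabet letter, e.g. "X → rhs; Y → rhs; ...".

A->AAA, B->CBB, C->BC

  step 2 ⇒ step 3: AAAAAAAAAAAAAAAAAABCCBBCBB ⇒ AAA·AAA·AAA·AAA·AAA·AAA·AAA·AAA·AAA·AAA·AAA·AAA·AAA·AAA·AAA·AAA·AAA·AAA·CBB·BC·BC·CBB·CBB·BC·CBB·CBB
    A ↦ AAA
    B ↦ CBB
    C ↦ BC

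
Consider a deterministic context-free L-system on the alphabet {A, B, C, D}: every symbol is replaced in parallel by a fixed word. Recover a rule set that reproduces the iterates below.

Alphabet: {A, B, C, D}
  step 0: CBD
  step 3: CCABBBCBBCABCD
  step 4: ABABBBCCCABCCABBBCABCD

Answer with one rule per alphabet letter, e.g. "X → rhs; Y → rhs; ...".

A->BB, B->C, C->AB, D->CD

  step 3 ⇒ step 4: CCABBBCBBCABCD ⇒ AB·AB·BB·C·C·C·AB·C·C·AB·BB·C·AB·CD
    A ↦ BB
    B ↦ C
    C ↦ AB
    D ↦ CD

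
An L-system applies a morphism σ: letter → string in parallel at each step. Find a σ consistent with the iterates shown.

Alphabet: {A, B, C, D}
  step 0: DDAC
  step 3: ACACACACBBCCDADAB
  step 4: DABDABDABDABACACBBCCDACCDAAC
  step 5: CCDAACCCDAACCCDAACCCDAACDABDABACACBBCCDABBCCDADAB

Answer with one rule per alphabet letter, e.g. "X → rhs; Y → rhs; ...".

  step 4 ⇒ step 5: DABDABDABDABACACBBCCDACCDAAC ⇒ CC·DA·AC·CC·DA·AC·CC·DA·AC·CC·DA·AC·DA·B·DA·B·AC·AC·B·B·CC·DA·B·B·CC·DA·DA·B
    A ↦ DA
    B ↦ AC
    C ↦ B
    D ↦ CC

A->DA, B->AC, C->B, D->CC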